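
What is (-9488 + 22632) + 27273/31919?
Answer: 419570609/31919 ≈ 13145.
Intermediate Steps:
(-9488 + 22632) + 27273/31919 = 13144 + 27273*(1/31919) = 13144 + 27273/31919 = 419570609/31919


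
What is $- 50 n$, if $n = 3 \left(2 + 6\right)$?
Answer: $-1200$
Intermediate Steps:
$n = 24$ ($n = 3 \cdot 8 = 24$)
$- 50 n = \left(-50\right) 24 = -1200$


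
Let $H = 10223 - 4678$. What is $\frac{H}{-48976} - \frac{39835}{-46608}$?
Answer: $\frac{52891175}{71333544} \approx 0.74146$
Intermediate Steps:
$H = 5545$ ($H = 10223 - 4678 = 5545$)
$\frac{H}{-48976} - \frac{39835}{-46608} = \frac{5545}{-48976} - \frac{39835}{-46608} = 5545 \left(- \frac{1}{48976}\right) - - \frac{39835}{46608} = - \frac{5545}{48976} + \frac{39835}{46608} = \frac{52891175}{71333544}$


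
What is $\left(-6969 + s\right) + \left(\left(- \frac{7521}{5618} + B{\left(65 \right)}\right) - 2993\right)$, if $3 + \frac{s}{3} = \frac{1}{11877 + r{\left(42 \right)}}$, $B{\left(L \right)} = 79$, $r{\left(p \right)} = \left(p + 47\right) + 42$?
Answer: $- \frac{333706976681}{33730472} \approx -9893.3$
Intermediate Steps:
$r{\left(p \right)} = 89 + p$ ($r{\left(p \right)} = \left(47 + p\right) + 42 = 89 + p$)
$s = - \frac{108069}{12008}$ ($s = -9 + \frac{3}{11877 + \left(89 + 42\right)} = -9 + \frac{3}{11877 + 131} = -9 + \frac{3}{12008} = - \frac{108069}{12008} \approx -8.9998$)
$\left(-6969 + s\right) + \left(\left(- \frac{7521}{5618} + B{\left(65 \right)}\right) - 2993\right) = \left(-6969 - \frac{108069}{12008}\right) - \left(2914 + \frac{7521}{5618}\right) = - \frac{83791821}{12008} + \left(\left(\left(-7521\right) \frac{1}{5618} + 79\right) - 2993\right) = - \frac{83791821}{12008} + \left(\left(- \frac{7521}{5618} + 79\right) - 2993\right) = - \frac{83791821}{12008} + \left(\frac{436301}{5618} - 2993\right) = - \frac{83791821}{12008} - \frac{16378373}{5618} = - \frac{333706976681}{33730472}$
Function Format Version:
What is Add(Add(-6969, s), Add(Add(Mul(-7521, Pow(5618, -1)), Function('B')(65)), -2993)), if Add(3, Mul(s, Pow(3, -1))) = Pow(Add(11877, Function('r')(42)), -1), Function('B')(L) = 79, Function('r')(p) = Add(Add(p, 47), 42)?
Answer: Rational(-333706976681, 33730472) ≈ -9893.3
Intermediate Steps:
Function('r')(p) = Add(89, p) (Function('r')(p) = Add(Add(47, p), 42) = Add(89, p))
s = Rational(-108069, 12008) (s = Add(-9, Mul(3, Pow(Add(11877, Add(89, 42)), -1))) = Add(-9, Mul(3, Pow(Add(11877, 131), -1))) = Add(-9, Mul(3, Pow(12008, -1))) = Add(-9, Mul(3, Rational(1, 12008))) = Add(-9, Rational(3, 12008)) = Rational(-108069, 12008) ≈ -8.9998)
Add(Add(-6969, s), Add(Add(Mul(-7521, Pow(5618, -1)), Function('B')(65)), -2993)) = Add(Add(-6969, Rational(-108069, 12008)), Add(Add(Mul(-7521, Pow(5618, -1)), 79), -2993)) = Add(Rational(-83791821, 12008), Add(Add(Mul(-7521, Rational(1, 5618)), 79), -2993)) = Add(Rational(-83791821, 12008), Add(Add(Rational(-7521, 5618), 79), -2993)) = Add(Rational(-83791821, 12008), Add(Rational(436301, 5618), -2993)) = Add(Rational(-83791821, 12008), Rational(-16378373, 5618)) = Rational(-333706976681, 33730472)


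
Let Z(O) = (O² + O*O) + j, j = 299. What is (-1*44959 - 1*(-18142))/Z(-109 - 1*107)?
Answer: -3831/13373 ≈ -0.28647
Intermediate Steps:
Z(O) = 299 + 2*O² (Z(O) = (O² + O*O) + 299 = (O² + O²) + 299 = 2*O² + 299 = 299 + 2*O²)
(-1*44959 - 1*(-18142))/Z(-109 - 1*107) = (-1*44959 - 1*(-18142))/(299 + 2*(-109 - 1*107)²) = (-44959 + 18142)/(299 + 2*(-109 - 107)²) = -26817/(299 + 2*(-216)²) = -26817/(299 + 2*46656) = -26817/(299 + 93312) = -26817/93611 = -26817*1/93611 = -3831/13373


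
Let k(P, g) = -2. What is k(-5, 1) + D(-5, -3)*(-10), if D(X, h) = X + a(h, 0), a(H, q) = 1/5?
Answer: 46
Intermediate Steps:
a(H, q) = ⅕
D(X, h) = ⅕ + X (D(X, h) = X + ⅕ = ⅕ + X)
k(-5, 1) + D(-5, -3)*(-10) = -2 + (⅕ - 5)*(-10) = -2 - 24/5*(-10) = -2 + 48 = 46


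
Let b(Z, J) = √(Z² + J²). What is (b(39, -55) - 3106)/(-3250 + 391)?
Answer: 3106/2859 - √4546/2859 ≈ 1.0628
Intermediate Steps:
b(Z, J) = √(J² + Z²)
(b(39, -55) - 3106)/(-3250 + 391) = (√((-55)² + 39²) - 3106)/(-3250 + 391) = (√(3025 + 1521) - 3106)/(-2859) = (√4546 - 3106)*(-1/2859) = (-3106 + √4546)*(-1/2859) = 3106/2859 - √4546/2859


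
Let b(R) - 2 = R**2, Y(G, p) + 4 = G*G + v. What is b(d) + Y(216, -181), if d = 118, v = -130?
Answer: 60448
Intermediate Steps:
Y(G, p) = -134 + G**2 (Y(G, p) = -4 + (G*G - 130) = -4 + (G**2 - 130) = -4 + (-130 + G**2) = -134 + G**2)
b(R) = 2 + R**2
b(d) + Y(216, -181) = (2 + 118**2) + (-134 + 216**2) = (2 + 13924) + (-134 + 46656) = 13926 + 46522 = 60448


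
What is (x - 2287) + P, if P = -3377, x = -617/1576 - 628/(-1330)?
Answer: -5936014001/1048040 ≈ -5663.9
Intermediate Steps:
x = 84559/1048040 (x = -617*1/1576 - 628*(-1/1330) = -617/1576 + 314/665 = 84559/1048040 ≈ 0.080683)
(x - 2287) + P = (84559/1048040 - 2287) - 3377 = -2396782921/1048040 - 3377 = -5936014001/1048040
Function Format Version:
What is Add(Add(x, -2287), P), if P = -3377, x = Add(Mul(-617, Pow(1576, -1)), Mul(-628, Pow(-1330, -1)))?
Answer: Rational(-5936014001, 1048040) ≈ -5663.9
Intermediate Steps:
x = Rational(84559, 1048040) (x = Add(Mul(-617, Rational(1, 1576)), Mul(-628, Rational(-1, 1330))) = Add(Rational(-617, 1576), Rational(314, 665)) = Rational(84559, 1048040) ≈ 0.080683)
Add(Add(x, -2287), P) = Add(Add(Rational(84559, 1048040), -2287), -3377) = Add(Rational(-2396782921, 1048040), -3377) = Rational(-5936014001, 1048040)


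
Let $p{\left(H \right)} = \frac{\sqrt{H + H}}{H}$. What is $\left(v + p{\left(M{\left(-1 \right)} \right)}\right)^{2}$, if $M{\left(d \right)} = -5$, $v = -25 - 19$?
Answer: $\frac{\left(220 + i \sqrt{10}\right)^{2}}{25} \approx 1935.6 + 55.656 i$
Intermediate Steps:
$v = -44$
$p{\left(H \right)} = \frac{\sqrt{2}}{\sqrt{H}}$ ($p{\left(H \right)} = \frac{\sqrt{2 H}}{H} = \frac{\sqrt{2} \sqrt{H}}{H} = \frac{\sqrt{2}}{\sqrt{H}}$)
$\left(v + p{\left(M{\left(-1 \right)} \right)}\right)^{2} = \left(-44 + \frac{\sqrt{2}}{i \sqrt{5}}\right)^{2} = \left(-44 + \sqrt{2} \left(- \frac{i \sqrt{5}}{5}\right)\right)^{2} = \left(-44 - \frac{i \sqrt{10}}{5}\right)^{2}$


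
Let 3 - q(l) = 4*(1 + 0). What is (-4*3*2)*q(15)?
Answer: 24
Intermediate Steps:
q(l) = -1 (q(l) = 3 - 4*(1 + 0) = 3 - 4 = -1)
(-4*3*2)*q(15) = (-4*3*2)*(-1) = -12*2*(-1) = -24*(-1) = 24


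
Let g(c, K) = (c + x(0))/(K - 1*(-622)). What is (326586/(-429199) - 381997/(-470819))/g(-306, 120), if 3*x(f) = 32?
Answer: -11341287989997/89519244483583 ≈ -0.12669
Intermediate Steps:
x(f) = 32/3 (x(f) = (⅓)*32 = 32/3)
g(c, K) = (32/3 + c)/(622 + K) (g(c, K) = (c + 32/3)/(K - 1*(-622)) = (32/3 + c)/(K + 622) = (32/3 + c)/(622 + K))
(326586/(-429199) - 381997/(-470819))/g(-306, 120) = (326586/(-429199) - 381997/(-470819))/(((32/3 - 306)/(622 + 120))) = (326586*(-1/429199) - 381997*(-1/470819))/((-886/3/742)) = (-326586/429199 + 381997/470819)/(((1/742)*(-886/3))) = 10189836469/(202075043981*(-443/1113)) = (10189836469/202075043981)*(-1113/443) = -11341287989997/89519244483583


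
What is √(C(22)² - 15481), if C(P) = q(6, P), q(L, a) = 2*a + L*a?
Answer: √15495 ≈ 124.48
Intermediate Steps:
C(P) = 8*P (C(P) = P*(2 + 6) = P*8 = 8*P)
√(C(22)² - 15481) = √((8*22)² - 15481) = √(176² - 15481) = √(30976 - 15481) = √15495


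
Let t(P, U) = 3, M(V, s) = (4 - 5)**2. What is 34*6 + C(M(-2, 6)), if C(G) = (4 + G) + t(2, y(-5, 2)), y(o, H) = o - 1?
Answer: 212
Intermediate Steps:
M(V, s) = 1 (M(V, s) = (-1)**2 = 1)
y(o, H) = -1 + o
C(G) = 7 + G (C(G) = (4 + G) + 3 = 7 + G)
34*6 + C(M(-2, 6)) = 34*6 + (7 + 1) = 204 + 8 = 212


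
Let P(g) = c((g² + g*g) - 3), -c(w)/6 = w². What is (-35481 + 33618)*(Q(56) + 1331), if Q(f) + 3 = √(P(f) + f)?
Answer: -2474064 - 1863*I*√235802110 ≈ -2.4741e+6 - 2.8608e+7*I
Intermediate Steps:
c(w) = -6*w²
P(g) = -6*(-3 + 2*g²)² (P(g) = -6*((g² + g*g) - 3)² = -6*((g² + g²) - 3)² = -6*(2*g² - 3)² = -6*(-3 + 2*g²)²)
Q(f) = -3 + √(f - 6*(-3 + 2*f²)²) (Q(f) = -3 + √(-6*(-3 + 2*f²)² + f) = -3 + √(f - 6*(-3 + 2*f²)²))
(-35481 + 33618)*(Q(56) + 1331) = (-35481 + 33618)*((-3 + √(56 - 6*(-3 + 2*56²)²)) + 1331) = -1863*((-3 + √(56 - 6*(-3 + 2*3136)²)) + 1331) = -1863*((-3 + √(56 - 6*(-3 + 6272)²)) + 1331) = -1863*((-3 + √(56 - 6*6269²)) + 1331) = -1863*((-3 + √(56 - 6*39300361)) + 1331) = -1863*((-3 + √(56 - 235802166)) + 1331) = -1863*((-3 + √(-235802110)) + 1331) = -1863*((-3 + I*√235802110) + 1331) = -1863*(1328 + I*√235802110) = -2474064 - 1863*I*√235802110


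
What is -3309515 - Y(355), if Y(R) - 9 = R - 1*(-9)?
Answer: -3309888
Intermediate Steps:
Y(R) = 18 + R (Y(R) = 9 + (R - 1*(-9)) = 9 + (R + 9) = 9 + (9 + R) = 18 + R)
-3309515 - Y(355) = -3309515 - (18 + 355) = -3309515 - 1*373 = -3309515 - 373 = -3309888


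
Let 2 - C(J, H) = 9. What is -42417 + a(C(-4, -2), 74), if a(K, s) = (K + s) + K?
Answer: -42357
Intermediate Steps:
C(J, H) = -7 (C(J, H) = 2 - 1*9 = 2 - 9 = -7)
a(K, s) = s + 2*K
-42417 + a(C(-4, -2), 74) = -42417 + (74 + 2*(-7)) = -42417 + (74 - 14) = -42417 + 60 = -42357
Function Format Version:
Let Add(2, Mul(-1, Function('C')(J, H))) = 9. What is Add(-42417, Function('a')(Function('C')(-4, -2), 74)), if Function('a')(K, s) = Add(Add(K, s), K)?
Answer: -42357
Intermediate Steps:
Function('C')(J, H) = -7 (Function('C')(J, H) = Add(2, Mul(-1, 9)) = Add(2, -9) = -7)
Function('a')(K, s) = Add(s, Mul(2, K))
Add(-42417, Function('a')(Function('C')(-4, -2), 74)) = Add(-42417, Add(74, Mul(2, -7))) = Add(-42417, Add(74, -14)) = Add(-42417, 60) = -42357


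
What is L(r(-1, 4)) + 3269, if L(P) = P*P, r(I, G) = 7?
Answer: 3318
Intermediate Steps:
L(P) = P²
L(r(-1, 4)) + 3269 = 7² + 3269 = 49 + 3269 = 3318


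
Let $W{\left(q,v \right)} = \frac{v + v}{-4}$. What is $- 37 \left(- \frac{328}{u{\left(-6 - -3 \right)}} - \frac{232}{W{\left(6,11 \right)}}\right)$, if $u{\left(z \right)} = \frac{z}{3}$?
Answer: $- \frac{150664}{11} \approx -13697.0$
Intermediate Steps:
$u{\left(z \right)} = \frac{z}{3}$ ($u{\left(z \right)} = z \frac{1}{3} = \frac{z}{3}$)
$W{\left(q,v \right)} = - \frac{v}{2}$ ($W{\left(q,v \right)} = - \frac{2 v}{4} = - \frac{v}{2}$)
$- 37 \left(- \frac{328}{u{\left(-6 - -3 \right)}} - \frac{232}{W{\left(6,11 \right)}}\right) = - 37 \left(- \frac{328}{\frac{1}{3} \left(-6 - -3\right)} - \frac{232}{\left(- \frac{1}{2}\right) 11}\right) = - 37 \left(- \frac{328}{\frac{1}{3} \left(-6 + 3\right)} - \frac{232}{- \frac{11}{2}}\right) = - 37 \left(- \frac{328}{\frac{1}{3} \left(-3\right)} - - \frac{464}{11}\right) = - 37 \left(- \frac{328}{-1} + \frac{464}{11}\right) = - 37 \left(\left(-328\right) \left(-1\right) + \frac{464}{11}\right) = - 37 \left(328 + \frac{464}{11}\right) = \left(-37\right) \frac{4072}{11} = - \frac{150664}{11}$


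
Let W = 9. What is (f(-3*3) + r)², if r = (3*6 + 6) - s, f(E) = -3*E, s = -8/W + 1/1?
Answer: 209764/81 ≈ 2589.7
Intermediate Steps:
s = ⅑ (s = -8/9 + 1/1 = -8*⅑ + 1*1 = -8/9 + 1 = ⅑ ≈ 0.11111)
r = 215/9 (r = (3*6 + 6) - 1*⅑ = (18 + 6) - ⅑ = 24 - ⅑ = 215/9 ≈ 23.889)
(f(-3*3) + r)² = (-(-9)*3 + 215/9)² = (-3*(-9) + 215/9)² = (27 + 215/9)² = (458/9)² = 209764/81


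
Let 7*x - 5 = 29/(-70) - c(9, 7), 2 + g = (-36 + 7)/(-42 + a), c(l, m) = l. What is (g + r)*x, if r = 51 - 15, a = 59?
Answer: -169641/8330 ≈ -20.365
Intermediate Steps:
r = 36
g = -63/17 (g = -2 + (-36 + 7)/(-42 + 59) = -2 - 29/17 = -63/17 ≈ -3.7059)
x = -309/490 (x = 5/7 + (29/(-70) - 1*9)/7 = 5/7 + (29*(-1/70) - 9)/7 = 5/7 + (-29/70 - 9)/7 = 5/7 + (⅐)*(-659/70) = 5/7 - 659/490 = -309/490 ≈ -0.63061)
(g + r)*x = (-63/17 + 36)*(-309/490) = (549/17)*(-309/490) = -169641/8330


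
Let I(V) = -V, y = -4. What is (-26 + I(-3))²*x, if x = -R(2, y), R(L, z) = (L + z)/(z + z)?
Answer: -529/4 ≈ -132.25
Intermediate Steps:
R(L, z) = (L + z)/(2*z) (R(L, z) = (L + z)/((2*z)) = (L + z)*(1/(2*z)) = (L + z)/(2*z))
x = -¼ (x = -(2 - 4)/(2*(-4)) = -(-1)*(-2)/(2*4) = -1*¼ = -¼ ≈ -0.25000)
(-26 + I(-3))²*x = (-26 - 1*(-3))²*(-¼) = (-26 + 3)²*(-¼) = (-23)²*(-¼) = 529*(-¼) = -529/4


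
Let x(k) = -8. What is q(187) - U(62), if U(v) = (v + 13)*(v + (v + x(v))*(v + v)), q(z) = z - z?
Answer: -506850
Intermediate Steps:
q(z) = 0
U(v) = (13 + v)*(v + 2*v*(-8 + v)) (U(v) = (v + 13)*(v + (v - 8)*(v + v)) = (13 + v)*(v + (-8 + v)*(2*v)) = (13 + v)*(v + 2*v*(-8 + v)))
q(187) - U(62) = 0 - 62*(-195 + 2*62² + 11*62) = 0 - 62*(-195 + 2*3844 + 682) = 0 - 62*(-195 + 7688 + 682) = 0 - 62*8175 = 0 - 1*506850 = 0 - 506850 = -506850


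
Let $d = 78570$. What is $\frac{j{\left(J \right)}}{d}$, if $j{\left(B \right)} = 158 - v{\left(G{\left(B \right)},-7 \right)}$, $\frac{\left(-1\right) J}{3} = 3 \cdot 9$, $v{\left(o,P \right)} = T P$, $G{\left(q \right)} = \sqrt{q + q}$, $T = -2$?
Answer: $\frac{8}{4365} \approx 0.0018328$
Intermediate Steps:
$G{\left(q \right)} = \sqrt{2} \sqrt{q}$ ($G{\left(q \right)} = \sqrt{2 q} = \sqrt{2} \sqrt{q}$)
$v{\left(o,P \right)} = - 2 P$
$J = -81$ ($J = - 3 \cdot 3 \cdot 9 = \left(-3\right) 27 = -81$)
$j{\left(B \right)} = 144$ ($j{\left(B \right)} = 158 - \left(-2\right) \left(-7\right) = 158 - 14 = 144$)
$\frac{j{\left(J \right)}}{d} = \frac{144}{78570} = 144 \cdot \frac{1}{78570} = \frac{8}{4365}$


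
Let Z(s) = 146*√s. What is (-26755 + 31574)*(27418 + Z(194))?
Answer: 132127342 + 703574*√194 ≈ 1.4193e+8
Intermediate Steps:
(-26755 + 31574)*(27418 + Z(194)) = (-26755 + 31574)*(27418 + 146*√194) = 4819*(27418 + 146*√194) = 132127342 + 703574*√194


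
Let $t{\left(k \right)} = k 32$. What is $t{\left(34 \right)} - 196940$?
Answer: $-195852$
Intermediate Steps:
$t{\left(k \right)} = 32 k$
$t{\left(34 \right)} - 196940 = 32 \cdot 34 - 196940 = 1088 - 196940 = -195852$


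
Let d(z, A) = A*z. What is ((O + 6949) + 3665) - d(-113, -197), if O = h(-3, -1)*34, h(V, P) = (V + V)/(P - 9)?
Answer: -58133/5 ≈ -11627.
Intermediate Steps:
h(V, P) = 2*V/(-9 + P) (h(V, P) = (2*V)/(-9 + P) = 2*V/(-9 + P))
O = 102/5 (O = (2*(-3)/(-9 - 1))*34 = (2*(-3)/(-10))*34 = (2*(-3)*(-⅒))*34 = (⅗)*34 = 102/5 ≈ 20.400)
((O + 6949) + 3665) - d(-113, -197) = ((102/5 + 6949) + 3665) - (-197)*(-113) = (34847/5 + 3665) - 1*22261 = 53172/5 - 22261 = -58133/5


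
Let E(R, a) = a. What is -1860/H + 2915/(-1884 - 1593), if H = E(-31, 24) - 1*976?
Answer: 923035/827526 ≈ 1.1154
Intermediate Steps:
H = -952 (H = 24 - 1*976 = 24 - 976 = -952)
-1860/H + 2915/(-1884 - 1593) = -1860/(-952) + 2915/(-1884 - 1593) = -1860*(-1/952) + 2915/(-3477) = 465/238 + 2915*(-1/3477) = 465/238 - 2915/3477 = 923035/827526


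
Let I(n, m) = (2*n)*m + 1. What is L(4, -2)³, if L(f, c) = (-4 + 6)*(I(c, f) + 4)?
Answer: -10648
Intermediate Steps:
I(n, m) = 1 + 2*m*n (I(n, m) = 2*m*n + 1 = 1 + 2*m*n)
L(f, c) = 10 + 4*c*f (L(f, c) = (-4 + 6)*((1 + 2*f*c) + 4) = 2*((1 + 2*c*f) + 4) = 2*(5 + 2*c*f) = 10 + 4*c*f)
L(4, -2)³ = (10 + 4*(-2)*4)³ = (10 - 32)³ = (-22)³ = -10648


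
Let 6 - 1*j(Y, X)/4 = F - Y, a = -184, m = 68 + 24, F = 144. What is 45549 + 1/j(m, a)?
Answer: 8381015/184 ≈ 45549.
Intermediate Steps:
m = 92
j(Y, X) = -552 + 4*Y (j(Y, X) = 24 - 4*(144 - Y) = 24 + (-576 + 4*Y) = -552 + 4*Y)
45549 + 1/j(m, a) = 45549 + 1/(-552 + 4*92) = 45549 + 1/(-552 + 368) = 45549 + 1/(-184) = 45549 - 1/184 = 8381015/184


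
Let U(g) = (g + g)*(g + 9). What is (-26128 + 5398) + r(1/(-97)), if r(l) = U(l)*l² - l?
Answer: -1835211084201/88529281 ≈ -20730.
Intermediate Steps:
U(g) = 2*g*(9 + g) (U(g) = (2*g)*(9 + g) = 2*g*(9 + g))
r(l) = -l + 2*l³*(9 + l) (r(l) = (2*l*(9 + l))*l² - l = 2*l³*(9 + l) - l = -l + 2*l³*(9 + l))
(-26128 + 5398) + r(1/(-97)) = (-26128 + 5398) + (-1 + 2*(1/(-97))²*(9 + 1/(-97)))/(-97) = -20730 - (-1 + 2*(-1/97)²*(9 - 1/97))/97 = -20730 - (-1 + 2*(1/9409)*(872/97))/97 = -20730 - (-1 + 1744/912673)/97 = -20730 - 1/97*(-910929/912673) = -20730 + 910929/88529281 = -1835211084201/88529281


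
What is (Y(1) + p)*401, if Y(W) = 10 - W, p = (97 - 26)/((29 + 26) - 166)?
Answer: 372128/111 ≈ 3352.5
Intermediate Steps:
p = -71/111 (p = 71/(55 - 166) = 71/(-111) = 71*(-1/111) = -71/111 ≈ -0.63964)
(Y(1) + p)*401 = ((10 - 1*1) - 71/111)*401 = ((10 - 1) - 71/111)*401 = (9 - 71/111)*401 = (928/111)*401 = 372128/111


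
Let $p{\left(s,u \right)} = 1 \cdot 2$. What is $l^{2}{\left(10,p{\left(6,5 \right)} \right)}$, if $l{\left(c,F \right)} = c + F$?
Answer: $144$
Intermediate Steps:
$p{\left(s,u \right)} = 2$
$l{\left(c,F \right)} = F + c$
$l^{2}{\left(10,p{\left(6,5 \right)} \right)} = \left(2 + 10\right)^{2} = 12^{2} = 144$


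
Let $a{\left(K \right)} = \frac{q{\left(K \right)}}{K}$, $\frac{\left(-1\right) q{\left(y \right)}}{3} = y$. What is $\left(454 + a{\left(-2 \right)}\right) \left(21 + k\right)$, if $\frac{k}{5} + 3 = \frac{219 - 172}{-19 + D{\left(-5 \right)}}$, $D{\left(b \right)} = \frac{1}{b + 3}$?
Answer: $- \frac{106436}{39} \approx -2729.1$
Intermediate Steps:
$D{\left(b \right)} = \frac{1}{3 + b}$
$k = - \frac{1055}{39}$ ($k = -15 + 5 \frac{219 - 172}{-19 + \frac{1}{3 - 5}} = -15 + 5 \frac{47}{-19 + \frac{1}{-2}} = -15 + 5 \frac{47}{-19 - \frac{1}{2}} = -15 + 5 \frac{47}{- \frac{39}{2}} = -15 + 5 \cdot 47 \left(- \frac{2}{39}\right) = -15 + 5 \left(- \frac{94}{39}\right) = -15 - \frac{470}{39} = - \frac{1055}{39} \approx -27.051$)
$q{\left(y \right)} = - 3 y$
$a{\left(K \right)} = -3$ ($a{\left(K \right)} = \frac{\left(-3\right) K}{K} = -3$)
$\left(454 + a{\left(-2 \right)}\right) \left(21 + k\right) = \left(454 - 3\right) \left(21 - \frac{1055}{39}\right) = 451 \left(- \frac{236}{39}\right) = - \frac{106436}{39}$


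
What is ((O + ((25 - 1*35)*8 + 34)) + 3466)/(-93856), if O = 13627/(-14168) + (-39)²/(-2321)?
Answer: -10219077815/280577631488 ≈ -0.036422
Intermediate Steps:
O = -4834345/2989448 (O = 13627*(-1/14168) + 1521*(-1/2321) = -13627/14168 - 1521/2321 = -4834345/2989448 ≈ -1.6171)
((O + ((25 - 1*35)*8 + 34)) + 3466)/(-93856) = ((-4834345/2989448 + ((25 - 1*35)*8 + 34)) + 3466)/(-93856) = ((-4834345/2989448 + ((25 - 35)*8 + 34)) + 3466)*(-1/93856) = ((-4834345/2989448 + (-10*8 + 34)) + 3466)*(-1/93856) = ((-4834345/2989448 + (-80 + 34)) + 3466)*(-1/93856) = ((-4834345/2989448 - 46) + 3466)*(-1/93856) = (-142348953/2989448 + 3466)*(-1/93856) = (10219077815/2989448)*(-1/93856) = -10219077815/280577631488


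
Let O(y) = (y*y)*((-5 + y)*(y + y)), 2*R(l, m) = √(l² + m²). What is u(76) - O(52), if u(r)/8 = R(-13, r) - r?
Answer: -13217760 + 4*√5945 ≈ -1.3217e+7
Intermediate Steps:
R(l, m) = √(l² + m²)/2
O(y) = 2*y³*(-5 + y) (O(y) = y²*((-5 + y)*(2*y)) = y²*(2*y*(-5 + y)) = 2*y³*(-5 + y))
u(r) = -8*r + 4*√(169 + r²) (u(r) = 8*(√((-13)² + r²)/2 - r) = 8*(√(169 + r²)/2 - r) = -8*r + 4*√(169 + r²))
u(76) - O(52) = (-8*76 + 4*√(169 + 76²)) - 2*52³*(-5 + 52) = (-608 + 4*√(169 + 5776)) - 2*140608*47 = (-608 + 4*√5945) - 1*13217152 = (-608 + 4*√5945) - 13217152 = -13217760 + 4*√5945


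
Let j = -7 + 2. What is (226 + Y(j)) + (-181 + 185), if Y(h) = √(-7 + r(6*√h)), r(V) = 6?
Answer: 230 + I ≈ 230.0 + 1.0*I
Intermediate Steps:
j = -5
Y(h) = I (Y(h) = √(-7 + 6) = √(-1) = I)
(226 + Y(j)) + (-181 + 185) = (226 + I) + (-181 + 185) = (226 + I) + 4 = 230 + I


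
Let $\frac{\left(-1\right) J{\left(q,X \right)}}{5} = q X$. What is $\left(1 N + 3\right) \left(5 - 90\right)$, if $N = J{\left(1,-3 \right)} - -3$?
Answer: $-1785$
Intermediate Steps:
$J{\left(q,X \right)} = - 5 X q$ ($J{\left(q,X \right)} = - 5 q X = - 5 X q$)
$N = 18$ ($N = \left(-5\right) \left(-3\right) 1 - -3 = 15 + 3 = 18$)
$\left(1 N + 3\right) \left(5 - 90\right) = \left(1 \cdot 18 + 3\right) \left(5 - 90\right) = \left(18 + 3\right) \left(-85\right) = 21 \left(-85\right) = -1785$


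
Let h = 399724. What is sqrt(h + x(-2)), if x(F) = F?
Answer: sqrt(399722) ≈ 632.24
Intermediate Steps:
sqrt(h + x(-2)) = sqrt(399724 - 2) = sqrt(399722)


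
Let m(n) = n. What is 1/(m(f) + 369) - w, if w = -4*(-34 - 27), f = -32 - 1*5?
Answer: -81007/332 ≈ -244.00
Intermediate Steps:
f = -37 (f = -32 - 5 = -37)
w = 244 (w = -4*(-61) = 244)
1/(m(f) + 369) - w = 1/(-37 + 369) - 1*244 = 1/332 - 244 = -81007/332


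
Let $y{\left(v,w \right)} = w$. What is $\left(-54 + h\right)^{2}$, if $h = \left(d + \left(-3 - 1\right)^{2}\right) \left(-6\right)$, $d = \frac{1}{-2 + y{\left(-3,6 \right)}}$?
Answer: $\frac{91809}{4} \approx 22952.0$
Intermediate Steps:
$d = \frac{1}{4}$ ($d = \frac{1}{-2 + 6} = \frac{1}{4} \approx 0.25$)
$h = - \frac{195}{2}$ ($h = \left(\frac{1}{4} + \left(-3 - 1\right)^{2}\right) \left(-6\right) = \left(\frac{1}{4} + \left(-4\right)^{2}\right) \left(-6\right) = \left(\frac{1}{4} + 16\right) \left(-6\right) = \frac{65}{4} \left(-6\right) = - \frac{195}{2} \approx -97.5$)
$\left(-54 + h\right)^{2} = \left(-54 - \frac{195}{2}\right)^{2} = \left(- \frac{303}{2}\right)^{2} = \frac{91809}{4}$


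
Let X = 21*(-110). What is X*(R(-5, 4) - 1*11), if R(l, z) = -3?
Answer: 32340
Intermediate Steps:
X = -2310
X*(R(-5, 4) - 1*11) = -2310*(-3 - 1*11) = -2310*(-3 - 11) = -2310*(-14) = 32340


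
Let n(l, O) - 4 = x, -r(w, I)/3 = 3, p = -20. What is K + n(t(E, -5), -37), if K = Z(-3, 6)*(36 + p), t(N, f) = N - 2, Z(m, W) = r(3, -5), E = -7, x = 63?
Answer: -77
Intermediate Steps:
r(w, I) = -9 (r(w, I) = -3*3 = -9)
Z(m, W) = -9
t(N, f) = -2 + N
n(l, O) = 67 (n(l, O) = 4 + 63 = 67)
K = -144 (K = -9*(36 - 20) = -9*16 = -144)
K + n(t(E, -5), -37) = -144 + 67 = -77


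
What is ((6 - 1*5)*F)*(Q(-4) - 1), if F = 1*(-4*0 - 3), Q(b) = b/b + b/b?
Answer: -3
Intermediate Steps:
Q(b) = 2 (Q(b) = 1 + 1 = 2)
F = -3 (F = 1*(0 - 3) = 1*(-3) = -3)
((6 - 1*5)*F)*(Q(-4) - 1) = ((6 - 1*5)*(-3))*(2 - 1) = ((6 - 5)*(-3))*1 = (1*(-3))*1 = -3*1 = -3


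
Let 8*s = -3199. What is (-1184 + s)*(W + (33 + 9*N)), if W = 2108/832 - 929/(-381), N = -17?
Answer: 115505554211/633984 ≈ 1.8219e+5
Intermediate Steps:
s = -3199/8 (s = (⅛)*(-3199) = -3199/8 ≈ -399.88)
W = 394019/79248 (W = 2108*(1/832) - 929*(-1/381) = 527/208 + 929/381 = 394019/79248 ≈ 4.9720)
(-1184 + s)*(W + (33 + 9*N)) = (-1184 - 3199/8)*(394019/79248 + (33 + 9*(-17))) = -12671*(394019/79248 + (33 - 153))/8 = -12671*(394019/79248 - 120)/8 = -12671/8*(-9115741/79248) = 115505554211/633984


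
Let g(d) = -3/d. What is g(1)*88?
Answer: -264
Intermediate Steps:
g(1)*88 = -3/1*88 = -3*1*88 = -3*88 = -264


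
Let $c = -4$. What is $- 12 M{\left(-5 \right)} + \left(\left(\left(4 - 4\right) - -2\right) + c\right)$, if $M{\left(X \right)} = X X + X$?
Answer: $-242$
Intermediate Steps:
$M{\left(X \right)} = X + X^{2}$ ($M{\left(X \right)} = X^{2} + X = X + X^{2}$)
$- 12 M{\left(-5 \right)} + \left(\left(\left(4 - 4\right) - -2\right) + c\right) = - 12 \left(- 5 \left(1 - 5\right)\right) + \left(\left(\left(4 - 4\right) - -2\right) - 4\right) = - 12 \left(\left(-5\right) \left(-4\right)\right) + \left(\left(0 + 2\right) - 4\right) = \left(-12\right) 20 + \left(2 - 4\right) = -240 - 2 = -242$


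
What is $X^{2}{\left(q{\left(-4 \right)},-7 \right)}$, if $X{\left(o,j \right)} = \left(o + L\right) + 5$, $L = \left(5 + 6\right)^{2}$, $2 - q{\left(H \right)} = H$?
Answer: $17424$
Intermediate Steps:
$q{\left(H \right)} = 2 - H$
$L = 121$ ($L = 11^{2} = 121$)
$X{\left(o,j \right)} = 126 + o$ ($X{\left(o,j \right)} = \left(o + 121\right) + 5 = \left(121 + o\right) + 5 = 126 + o$)
$X^{2}{\left(q{\left(-4 \right)},-7 \right)} = \left(126 + \left(2 - -4\right)\right)^{2} = \left(126 + \left(2 + 4\right)\right)^{2} = \left(126 + 6\right)^{2} = 132^{2} = 17424$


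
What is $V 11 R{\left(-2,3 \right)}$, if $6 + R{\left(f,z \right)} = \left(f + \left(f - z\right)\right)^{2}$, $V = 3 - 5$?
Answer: $-946$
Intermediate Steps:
$V = -2$ ($V = 3 - 5 = -2$)
$R{\left(f,z \right)} = -6 + \left(- z + 2 f\right)^{2}$ ($R{\left(f,z \right)} = -6 + \left(f + \left(f - z\right)\right)^{2} = -6 + \left(- z + 2 f\right)^{2}$)
$V 11 R{\left(-2,3 \right)} = \left(-2\right) 11 \left(-6 + \left(\left(-1\right) 3 + 2 \left(-2\right)\right)^{2}\right) = - 22 \left(-6 + \left(-3 - 4\right)^{2}\right) = - 22 \left(-6 + \left(-7\right)^{2}\right) = - 22 \left(-6 + 49\right) = \left(-22\right) 43 = -946$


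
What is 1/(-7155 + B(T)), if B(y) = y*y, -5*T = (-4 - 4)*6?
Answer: -25/176571 ≈ -0.00014159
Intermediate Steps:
T = 48/5 (T = -(-4 - 4)*6/5 = -(-8)*6/5 = -⅕*(-48) = 48/5 ≈ 9.6000)
B(y) = y²
1/(-7155 + B(T)) = 1/(-7155 + (48/5)²) = 1/(-7155 + 2304/25) = 1/(-176571/25) = -25/176571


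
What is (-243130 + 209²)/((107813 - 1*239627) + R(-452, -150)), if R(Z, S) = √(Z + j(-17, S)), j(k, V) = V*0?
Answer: 13145085243/8687465524 + 199449*I*√113/8687465524 ≈ 1.5131 + 0.00024405*I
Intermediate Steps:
j(k, V) = 0
R(Z, S) = √Z (R(Z, S) = √(Z + 0) = √Z)
(-243130 + 209²)/((107813 - 1*239627) + R(-452, -150)) = (-243130 + 209²)/((107813 - 1*239627) + √(-452)) = (-243130 + 43681)/((107813 - 239627) + 2*I*√113) = -199449/(-131814 + 2*I*√113)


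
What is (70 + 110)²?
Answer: 32400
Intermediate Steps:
(70 + 110)² = 180² = 32400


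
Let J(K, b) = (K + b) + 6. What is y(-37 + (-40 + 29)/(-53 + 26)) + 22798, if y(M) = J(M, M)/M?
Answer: 11263119/494 ≈ 22800.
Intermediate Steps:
J(K, b) = 6 + K + b
y(M) = (6 + 2*M)/M (y(M) = (6 + M + M)/M = (6 + 2*M)/M)
y(-37 + (-40 + 29)/(-53 + 26)) + 22798 = (2 + 6/(-37 + (-40 + 29)/(-53 + 26))) + 22798 = (2 + 6/(-37 - 11/(-27))) + 22798 = (2 + 6/(-37 - 11*(-1/27))) + 22798 = (2 + 6/(-37 + 11/27)) + 22798 = (2 + 6/(-988/27)) + 22798 = (2 + 6*(-27/988)) + 22798 = (2 - 81/494) + 22798 = 907/494 + 22798 = 11263119/494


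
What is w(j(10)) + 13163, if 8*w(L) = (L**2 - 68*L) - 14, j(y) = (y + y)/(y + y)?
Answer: 105223/8 ≈ 13153.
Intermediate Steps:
j(y) = 1 (j(y) = (2*y)/((2*y)) = (2*y)*(1/(2*y)) = 1)
w(L) = -7/4 - 17*L/2 + L**2/8 (w(L) = ((L**2 - 68*L) - 14)/8 = (-14 + L**2 - 68*L)/8 = -7/4 - 17*L/2 + L**2/8)
w(j(10)) + 13163 = (-7/4 - 17/2*1 + (1/8)*1**2) + 13163 = (-7/4 - 17/2 + (1/8)*1) + 13163 = (-7/4 - 17/2 + 1/8) + 13163 = -81/8 + 13163 = 105223/8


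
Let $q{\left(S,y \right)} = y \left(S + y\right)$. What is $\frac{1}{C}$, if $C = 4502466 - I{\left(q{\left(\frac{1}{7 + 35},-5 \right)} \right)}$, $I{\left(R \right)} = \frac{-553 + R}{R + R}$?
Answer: $\frac{2090}{9410176121} \approx 2.221 \cdot 10^{-7}$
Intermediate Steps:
$I{\left(R \right)} = \frac{-553 + R}{2 R}$
$C = \frac{9410176121}{2090}$ ($C = 4502466 - \frac{-553 - 5 \left(\frac{1}{7 + 35} - 5\right)}{2 \left(- 5 \left(\frac{1}{7 + 35} - 5\right)\right)} = 4502466 - \frac{-553 - 5 \left(\frac{1}{42} - 5\right)}{2 \left(- 5 \left(\frac{1}{42} - 5\right)\right)} = 4502466 - \frac{-553 - - \frac{1045}{42}}{2 \left(\left(-5\right) \left(- \frac{209}{42}\right)\right)} = 4502466 - \frac{-553 + \frac{1045}{42}}{2 \cdot \frac{1045}{42}} = 4502466 - \frac{1}{2} \cdot \frac{42}{1045} \left(- \frac{22181}{42}\right) = 4502466 - - \frac{22181}{2090} = 4502466 + \frac{22181}{2090} = \frac{9410176121}{2090} \approx 4.5025 \cdot 10^{6}$)
$\frac{1}{C} = \frac{1}{\frac{9410176121}{2090}} = \frac{2090}{9410176121}$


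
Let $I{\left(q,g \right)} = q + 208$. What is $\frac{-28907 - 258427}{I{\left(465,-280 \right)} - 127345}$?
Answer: $\frac{47889}{21112} \approx 2.2683$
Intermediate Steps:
$I{\left(q,g \right)} = 208 + q$
$\frac{-28907 - 258427}{I{\left(465,-280 \right)} - 127345} = \frac{-28907 - 258427}{\left(208 + 465\right) - 127345} = - \frac{287334}{673 - 127345} = - \frac{287334}{-126672} = \left(-287334\right) \left(- \frac{1}{126672}\right) = \frac{47889}{21112}$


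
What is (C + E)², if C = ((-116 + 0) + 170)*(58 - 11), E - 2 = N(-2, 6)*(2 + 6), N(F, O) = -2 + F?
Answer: 6290064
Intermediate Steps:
E = -30 (E = 2 + (-2 - 2)*(2 + 6) = 2 - 4*8 = 2 - 32 = -30)
C = 2538 (C = (-116 + 170)*47 = 54*47 = 2538)
(C + E)² = (2538 - 30)² = 2508² = 6290064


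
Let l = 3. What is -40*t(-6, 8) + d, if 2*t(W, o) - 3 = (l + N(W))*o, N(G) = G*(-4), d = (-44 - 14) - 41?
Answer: -4479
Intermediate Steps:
d = -99 (d = -58 - 41 = -99)
N(G) = -4*G
t(W, o) = 3/2 + o*(3 - 4*W)/2 (t(W, o) = 3/2 + ((3 - 4*W)*o)/2 = 3/2 + (o*(3 - 4*W))/2 = 3/2 + o*(3 - 4*W)/2)
-40*t(-6, 8) + d = -40*(3/2 + (3/2)*8 - 2*(-6)*8) - 99 = -40*(3/2 + 12 + 96) - 99 = -40*219/2 - 99 = -4380 - 99 = -4479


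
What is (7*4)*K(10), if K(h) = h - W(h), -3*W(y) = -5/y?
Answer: 826/3 ≈ 275.33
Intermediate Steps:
W(y) = 5/(3*y) (W(y) = -(-5)/(3*y) = 5/(3*y))
K(h) = h - 5/(3*h)
(7*4)*K(10) = (7*4)*(10 - 5/3/10) = 28*(10 - 5/3*1/10) = 28*(10 - 1/6) = 28*(59/6) = 826/3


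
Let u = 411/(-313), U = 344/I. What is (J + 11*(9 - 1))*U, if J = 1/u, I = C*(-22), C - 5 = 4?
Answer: -6167060/40689 ≈ -151.57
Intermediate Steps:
C = 9 (C = 5 + 4 = 9)
I = -198 (I = 9*(-22) = -198)
U = -172/99 (U = 344/(-198) = 344*(-1/198) = -172/99 ≈ -1.7374)
u = -411/313 (u = 411*(-1/313) = -411/313 ≈ -1.3131)
J = -313/411 (J = 1/(-411/313) = -313/411 ≈ -0.76156)
(J + 11*(9 - 1))*U = (-313/411 + 11*(9 - 1))*(-172/99) = (-313/411 + 11*8)*(-172/99) = (-313/411 + 88)*(-172/99) = (35855/411)*(-172/99) = -6167060/40689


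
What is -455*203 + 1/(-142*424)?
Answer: -5561111921/60208 ≈ -92365.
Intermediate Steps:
-455*203 + 1/(-142*424) = -92365 - 1/142*1/424 = -92365 - 1/60208 = -5561111921/60208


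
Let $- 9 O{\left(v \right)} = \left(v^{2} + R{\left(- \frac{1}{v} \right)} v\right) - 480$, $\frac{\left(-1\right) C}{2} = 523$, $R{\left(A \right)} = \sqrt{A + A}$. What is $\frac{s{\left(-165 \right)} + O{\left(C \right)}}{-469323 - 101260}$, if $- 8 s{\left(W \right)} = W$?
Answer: $\frac{8747603}{41081976} - \frac{2 \sqrt{523}}{5135247} \approx 0.21292$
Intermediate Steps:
$s{\left(W \right)} = - \frac{W}{8}$
$R{\left(A \right)} = \sqrt{2} \sqrt{A}$ ($R{\left(A \right)} = \sqrt{2 A} = \sqrt{2} \sqrt{A}$)
$C = -1046$ ($C = \left(-2\right) 523 = -1046$)
$O{\left(v \right)} = \frac{160}{3} - \frac{v^{2}}{9} - \frac{v \sqrt{2} \sqrt{- \frac{1}{v}}}{9}$ ($O{\left(v \right)} = - \frac{\left(v^{2} + \sqrt{2} \sqrt{- \frac{1}{v}} v\right) - 480}{9} = - \frac{\left(v^{2} + v \sqrt{2} \sqrt{- \frac{1}{v}}\right) - 480}{9} = - \frac{-480 + v^{2} + v \sqrt{2} \sqrt{- \frac{1}{v}}}{9} = \frac{160}{3} - \frac{v^{2}}{9} - \frac{v \sqrt{2} \sqrt{- \frac{1}{v}}}{9}$)
$\frac{s{\left(-165 \right)} + O{\left(C \right)}}{-469323 - 101260} = \frac{\left(- \frac{1}{8}\right) \left(-165\right) - \left(- \frac{160}{3} + \frac{1094116}{9} - \frac{1046 \sqrt{2} \sqrt{- \frac{1}{-1046}}}{9}\right)}{-469323 - 101260} = \frac{\frac{165}{8} - \left(\frac{1093636}{9} - \frac{1046 \sqrt{2} \sqrt{\left(-1\right) \left(- \frac{1}{1046}\right)}}{9}\right)}{-570583} = \left(\frac{165}{8} - \left(\frac{1093636}{9} - \frac{1046 \sqrt{2}}{9 \sqrt{1046}}\right)\right) \left(- \frac{1}{570583}\right) = \left(\frac{165}{8} - \left(\frac{1093636}{9} - \frac{1046 \sqrt{2} \frac{\sqrt{1046}}{1046}}{9}\right)\right) \left(- \frac{1}{570583}\right) = \left(\frac{165}{8} + \left(\frac{160}{3} - \frac{1094116}{9} + \frac{2 \sqrt{523}}{9}\right)\right) \left(- \frac{1}{570583}\right) = \left(\frac{165}{8} - \left(\frac{1093636}{9} - \frac{2 \sqrt{523}}{9}\right)\right) \left(- \frac{1}{570583}\right) = \left(- \frac{8747603}{72} + \frac{2 \sqrt{523}}{9}\right) \left(- \frac{1}{570583}\right) = \frac{8747603}{41081976} - \frac{2 \sqrt{523}}{5135247}$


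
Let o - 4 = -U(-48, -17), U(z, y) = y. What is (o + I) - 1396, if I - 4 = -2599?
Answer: -3970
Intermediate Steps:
I = -2595 (I = 4 - 2599 = -2595)
o = 21 (o = 4 - 1*(-17) = 4 + 17 = 21)
(o + I) - 1396 = (21 - 2595) - 1396 = -2574 - 1396 = -3970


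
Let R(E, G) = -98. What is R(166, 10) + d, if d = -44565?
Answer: -44663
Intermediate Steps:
R(166, 10) + d = -98 - 44565 = -44663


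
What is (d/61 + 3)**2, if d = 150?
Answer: 110889/3721 ≈ 29.801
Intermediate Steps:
(d/61 + 3)**2 = (150/61 + 3)**2 = (333/61)**2 = 110889/3721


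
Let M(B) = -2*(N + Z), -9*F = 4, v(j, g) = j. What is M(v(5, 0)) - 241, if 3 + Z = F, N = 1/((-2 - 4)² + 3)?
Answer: -27397/117 ≈ -234.16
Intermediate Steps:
N = 1/39 (N = 1/((-6)² + 3) = 1/(36 + 3) = 1/39 ≈ 0.025641)
F = -4/9 (F = -⅑*4 = -4/9 ≈ -0.44444)
Z = -31/9 (Z = -3 - 4/9 = -31/9 ≈ -3.4444)
M(B) = 800/117 (M(B) = -2*(1/39 - 31/9) = -2*(-400/117) = 800/117)
M(v(5, 0)) - 241 = 800/117 - 241 = -27397/117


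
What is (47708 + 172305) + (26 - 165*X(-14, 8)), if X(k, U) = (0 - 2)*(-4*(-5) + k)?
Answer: 222019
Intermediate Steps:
X(k, U) = -40 - 2*k (X(k, U) = -2*(20 + k) = -40 - 2*k)
(47708 + 172305) + (26 - 165*X(-14, 8)) = (47708 + 172305) + (26 - 165*(-40 - 2*(-14))) = 220013 + (26 - 165*(-40 + 28)) = 220013 + (26 - 165*(-12)) = 220013 + (26 + 1980) = 220013 + 2006 = 222019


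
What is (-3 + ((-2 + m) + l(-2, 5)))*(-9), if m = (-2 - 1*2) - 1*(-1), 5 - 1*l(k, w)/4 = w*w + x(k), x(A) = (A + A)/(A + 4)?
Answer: 720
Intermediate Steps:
x(A) = 2*A/(4 + A) (x(A) = (2*A)/(4 + A) = 2*A/(4 + A))
l(k, w) = 20 - 4*w² - 8*k/(4 + k) (l(k, w) = 20 - 4*(w*w + 2*k/(4 + k)) = 20 - 4*(w² + 2*k/(4 + k)) = 20 + (-4*w² - 8*k/(4 + k)) = 20 - 4*w² - 8*k/(4 + k))
m = -3 (m = (-2 - 2) + 1 = -4 + 1 = -3)
(-3 + ((-2 + m) + l(-2, 5)))*(-9) = (-3 + ((-2 - 3) + 4*(-2*(-2) + (4 - 2)*(5 - 1*5²))/(4 - 2)))*(-9) = (-3 + (-5 + 4*(4 + 2*(5 - 1*25))/2))*(-9) = (-3 + (-5 + 4*(½)*(4 + 2*(5 - 25))))*(-9) = (-3 + (-5 + 4*(½)*(4 + 2*(-20))))*(-9) = (-3 + (-5 + 4*(½)*(4 - 40)))*(-9) = (-3 + (-5 + 4*(½)*(-36)))*(-9) = (-3 + (-5 - 72))*(-9) = (-3 - 77)*(-9) = -80*(-9) = 720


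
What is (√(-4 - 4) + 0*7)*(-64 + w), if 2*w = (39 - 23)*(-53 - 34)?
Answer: -1520*I*√2 ≈ -2149.6*I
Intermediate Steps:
w = -696 (w = ((39 - 23)*(-53 - 34))/2 = (16*(-87))/2 = (½)*(-1392) = -696)
(√(-4 - 4) + 0*7)*(-64 + w) = (√(-4 - 4) + 0*7)*(-64 - 696) = (√(-8) + 0)*(-760) = (2*I*√2 + 0)*(-760) = (2*I*√2)*(-760) = -1520*I*√2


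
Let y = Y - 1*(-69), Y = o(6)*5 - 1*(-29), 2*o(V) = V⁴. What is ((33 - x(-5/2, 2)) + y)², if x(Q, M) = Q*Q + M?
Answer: 180929401/16 ≈ 1.1308e+7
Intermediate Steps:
o(V) = V⁴/2
x(Q, M) = M + Q² (x(Q, M) = Q² + M = M + Q²)
Y = 3269 (Y = ((½)*6⁴)*5 - 1*(-29) = ((½)*1296)*5 + 29 = 648*5 + 29 = 3240 + 29 = 3269)
y = 3338 (y = 3269 - 1*(-69) = 3269 + 69 = 3338)
((33 - x(-5/2, 2)) + y)² = ((33 - (2 + (-5/2)²)) + 3338)² = ((33 - (2 + 25/4)) + 3338)² = ((33 - 1*33/4) + 3338)² = ((33 - 33/4) + 3338)² = (99/4 + 3338)² = (13451/4)² = 180929401/16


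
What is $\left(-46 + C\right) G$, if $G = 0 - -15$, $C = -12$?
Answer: $-870$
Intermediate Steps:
$G = 15$ ($G = 0 + 15 = 15$)
$\left(-46 + C\right) G = \left(-46 - 12\right) 15 = \left(-58\right) 15 = -870$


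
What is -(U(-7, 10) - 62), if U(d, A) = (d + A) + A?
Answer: 49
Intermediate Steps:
U(d, A) = d + 2*A (U(d, A) = (A + d) + A = d + 2*A)
-(U(-7, 10) - 62) = -((-7 + 2*10) - 62) = -((-7 + 20) - 62) = -(13 - 62) = -1*(-49) = 49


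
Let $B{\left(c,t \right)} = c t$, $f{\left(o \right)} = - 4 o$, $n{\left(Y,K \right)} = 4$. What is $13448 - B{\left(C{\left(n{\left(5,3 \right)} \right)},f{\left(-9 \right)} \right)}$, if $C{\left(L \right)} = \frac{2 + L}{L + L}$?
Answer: $13421$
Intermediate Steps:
$C{\left(L \right)} = \frac{2 + L}{2 L}$
$13448 - B{\left(C{\left(n{\left(5,3 \right)} \right)},f{\left(-9 \right)} \right)} = 13448 - \frac{2 + 4}{2 \cdot 4} \left(\left(-4\right) \left(-9\right)\right) = 13448 - \frac{1}{2} \cdot \frac{1}{4} \cdot 6 \cdot 36 = 13448 - \frac{3}{4} \cdot 36 = 13448 - 27 = 13421$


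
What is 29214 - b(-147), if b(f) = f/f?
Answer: 29213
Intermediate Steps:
b(f) = 1
29214 - b(-147) = 29214 - 1*1 = 29214 - 1 = 29213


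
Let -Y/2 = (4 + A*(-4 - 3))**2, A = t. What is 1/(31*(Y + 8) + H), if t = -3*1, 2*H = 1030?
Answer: -1/37987 ≈ -2.6325e-5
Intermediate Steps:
H = 515 (H = (1/2)*1030 = 515)
t = -3
A = -3
Y = -1250 (Y = -2*(4 - 3*(-4 - 3))**2 = -2*(4 - 3*(-7))**2 = -2*(4 + 21)**2 = -2*25**2 = -2*625 = -1250)
1/(31*(Y + 8) + H) = 1/(31*(-1250 + 8) + 515) = 1/(31*(-1242) + 515) = 1/(-38502 + 515) = 1/(-37987) = -1/37987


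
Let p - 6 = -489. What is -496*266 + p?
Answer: -132419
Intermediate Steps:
p = -483 (p = 6 - 489 = -483)
-496*266 + p = -496*266 - 483 = -131936 - 483 = -132419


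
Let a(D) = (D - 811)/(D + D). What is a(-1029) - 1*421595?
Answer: -433820335/1029 ≈ -4.2159e+5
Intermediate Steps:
a(D) = (-811 + D)/(2*D) (a(D) = (-811 + D)/((2*D)) = (-811 + D)*(1/(2*D)) = (-811 + D)/(2*D))
a(-1029) - 1*421595 = (½)*(-811 - 1029)/(-1029) - 1*421595 = (½)*(-1/1029)*(-1840) - 421595 = 920/1029 - 421595 = -433820335/1029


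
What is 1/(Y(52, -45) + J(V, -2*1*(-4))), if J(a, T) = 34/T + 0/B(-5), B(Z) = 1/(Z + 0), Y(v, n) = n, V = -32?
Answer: -4/163 ≈ -0.024540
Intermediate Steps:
B(Z) = 1/Z
J(a, T) = 34/T (J(a, T) = 34/T + 0/(1/(-5)) = 34/T + 0/(-⅕) = 34/T + 0*(-5) = 34/T + 0 = 34/T)
1/(Y(52, -45) + J(V, -2*1*(-4))) = 1/(-45 + 34/((-2*1*(-4)))) = 1/(-45 + 34/((-2*(-4)))) = 1/(-45 + 34/8) = 1/(-45 + 34*(⅛)) = 1/(-45 + 17/4) = 1/(-163/4) = -4/163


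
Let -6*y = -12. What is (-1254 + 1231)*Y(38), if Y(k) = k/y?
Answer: -437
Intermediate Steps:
y = 2 (y = -⅙*(-12) = 2)
Y(k) = k/2
(-1254 + 1231)*Y(38) = (-1254 + 1231)*((½)*38) = -23*19 = -437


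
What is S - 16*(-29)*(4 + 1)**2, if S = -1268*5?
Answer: 5260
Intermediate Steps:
S = -6340
S - 16*(-29)*(4 + 1)**2 = -6340 - 16*(-29)*(4 + 1)**2 = -6340 - (-464)*5**2 = -6340 - (-464)*25 = -6340 - 1*(-11600) = -6340 + 11600 = 5260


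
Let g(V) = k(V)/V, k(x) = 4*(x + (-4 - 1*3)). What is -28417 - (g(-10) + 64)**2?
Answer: -835741/25 ≈ -33430.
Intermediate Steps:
k(x) = -28 + 4*x (k(x) = 4*(x + (-4 - 3)) = 4*(x - 7) = 4*(-7 + x) = -28 + 4*x)
g(V) = (-28 + 4*V)/V
-28417 - (g(-10) + 64)**2 = -28417 - ((4 - 28/(-10)) + 64)**2 = -28417 - ((4 - 28*(-1/10)) + 64)**2 = -28417 - ((4 + 14/5) + 64)**2 = -28417 - (34/5 + 64)**2 = -28417 - (354/5)**2 = -28417 - 1*125316/25 = -28417 - 125316/25 = -835741/25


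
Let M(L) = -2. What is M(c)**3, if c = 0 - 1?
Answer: -8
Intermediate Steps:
c = -1
M(c)**3 = (-2)**3 = -8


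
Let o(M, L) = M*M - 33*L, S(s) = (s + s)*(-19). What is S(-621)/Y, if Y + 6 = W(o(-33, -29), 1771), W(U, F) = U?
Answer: 3933/340 ≈ 11.568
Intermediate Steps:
S(s) = -38*s (S(s) = (2*s)*(-19) = -38*s)
o(M, L) = M² - 33*L
Y = 2040 (Y = -6 + ((-33)² - 33*(-29)) = -6 + (1089 + 957) = -6 + 2046 = 2040)
S(-621)/Y = -38*(-621)/2040 = 23598*(1/2040) = 3933/340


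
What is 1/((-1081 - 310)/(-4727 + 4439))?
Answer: 288/1391 ≈ 0.20705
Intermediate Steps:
1/((-1081 - 310)/(-4727 + 4439)) = 1/(-1391/(-288)) = 1/(-1391*(-1/288)) = 1/(1391/288) = 288/1391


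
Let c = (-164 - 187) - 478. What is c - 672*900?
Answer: -605629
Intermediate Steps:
c = -829 (c = -351 - 478 = -829)
c - 672*900 = -829 - 672*900 = -829 - 604800 = -605629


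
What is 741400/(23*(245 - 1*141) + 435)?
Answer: 67400/257 ≈ 262.26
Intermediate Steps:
741400/(23*(245 - 1*141) + 435) = 741400/(23*(245 - 141) + 435) = 741400/(23*104 + 435) = 741400/(2392 + 435) = 741400/2827 = 741400*(1/2827) = 67400/257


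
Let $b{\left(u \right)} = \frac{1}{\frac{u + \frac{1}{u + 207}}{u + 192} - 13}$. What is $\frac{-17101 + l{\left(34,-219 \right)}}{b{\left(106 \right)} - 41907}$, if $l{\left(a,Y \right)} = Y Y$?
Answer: $- \frac{7279151876}{9884899331} \approx -0.73639$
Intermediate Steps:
$l{\left(a,Y \right)} = Y^{2}$
$b{\left(u \right)} = \frac{1}{-13 + \frac{u + \frac{1}{207 + u}}{192 + u}}$ ($b{\left(u \right)} = \frac{1}{\frac{u + \frac{1}{207 + u}}{192 + u} - 13} = \frac{1}{-13 + \frac{u + \frac{1}{207 + u}}{192 + u}}$)
$\frac{-17101 + l{\left(34,-219 \right)}}{b{\left(106 \right)} - 41907} = \frac{-17101 + \left(-219\right)^{2}}{\frac{-39744 - 106^{2} - 42294}{516671 + 12 \cdot 106^{2} + 4980 \cdot 106} - 41907} = \frac{-17101 + 47961}{\frac{-39744 - 11236 - 42294}{516671 + 12 \cdot 11236 + 527880} - 41907} = \frac{30860}{\frac{-39744 - 11236 - 42294}{516671 + 134832 + 527880} - 41907} = \frac{30860}{\frac{1}{1179383} \left(-93274\right) - 41907} = \frac{30860}{- \frac{93274}{1179383} - 41907} = \frac{30860}{- \frac{49424496655}{1179383}} = 30860 \left(- \frac{1179383}{49424496655}\right) = - \frac{7279151876}{9884899331}$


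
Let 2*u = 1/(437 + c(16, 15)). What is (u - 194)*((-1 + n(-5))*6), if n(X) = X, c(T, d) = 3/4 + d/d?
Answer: 1361872/195 ≈ 6984.0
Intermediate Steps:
c(T, d) = 7/4 (c(T, d) = 3*(1/4) + 1 = 3/4 + 1 = 7/4)
u = 2/1755 (u = 1/(2*(437 + 7/4)) = 1/(2*(1755/4)) = (1/2)*(4/1755) = 2/1755 ≈ 0.0011396)
(u - 194)*((-1 + n(-5))*6) = (2/1755 - 194)*((-1 - 5)*6) = -(-680936)*6/585 = -340468/1755*(-36) = 1361872/195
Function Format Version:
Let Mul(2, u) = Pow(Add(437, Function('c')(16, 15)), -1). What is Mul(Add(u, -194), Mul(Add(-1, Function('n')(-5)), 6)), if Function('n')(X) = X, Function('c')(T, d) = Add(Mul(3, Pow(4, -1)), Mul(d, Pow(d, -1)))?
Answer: Rational(1361872, 195) ≈ 6984.0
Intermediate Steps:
Function('c')(T, d) = Rational(7, 4) (Function('c')(T, d) = Add(Mul(3, Rational(1, 4)), 1) = Add(Rational(3, 4), 1) = Rational(7, 4))
u = Rational(2, 1755) (u = Mul(Rational(1, 2), Pow(Add(437, Rational(7, 4)), -1)) = Mul(Rational(1, 2), Pow(Rational(1755, 4), -1)) = Mul(Rational(1, 2), Rational(4, 1755)) = Rational(2, 1755) ≈ 0.0011396)
Mul(Add(u, -194), Mul(Add(-1, Function('n')(-5)), 6)) = Mul(Add(Rational(2, 1755), -194), Mul(Add(-1, -5), 6)) = Mul(Rational(-340468, 1755), Mul(-6, 6)) = Mul(Rational(-340468, 1755), -36) = Rational(1361872, 195)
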